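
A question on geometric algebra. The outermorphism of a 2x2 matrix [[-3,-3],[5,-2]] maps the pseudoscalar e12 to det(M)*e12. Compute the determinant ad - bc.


The outermorphism of a linear map f sends e1^e2 to f(e1)^f(e2).
f(e1) = -3*e1 + 5*e2
f(e2) = -3*e1 - 2*e2
f(e1) ^ f(e2) = (-3*e1 + 5*e2) ^ (-3*e1 - 2*e2)
= (-3)*(-2)*e12 + 5*(-3)*e21
= (6 - (-15))*e12
= 21*e12
Coefficient = 21


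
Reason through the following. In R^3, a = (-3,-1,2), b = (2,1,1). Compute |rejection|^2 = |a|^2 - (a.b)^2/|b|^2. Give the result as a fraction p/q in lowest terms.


|a|^2 = (-3)^2 + (-1)^2 + 2^2 = 14
|b|^2 = 2^2 + 1^2 + 1^2 = 6
a . b = (-3)*2 + (-1)*1 + 2*1 = -5
(a.b)^2 = (-5)^2 = 25
|rej|^2 = 14 - 25/6
= (84 - 25)/6
= 59/6
In lowest terms: 59/6


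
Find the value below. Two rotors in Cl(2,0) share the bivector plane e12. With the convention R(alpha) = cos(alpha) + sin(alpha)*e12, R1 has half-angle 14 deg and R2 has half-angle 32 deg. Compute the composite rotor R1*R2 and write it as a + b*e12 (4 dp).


Same-plane rotors commute and their half-angles add:
R1*R2 = cos(a1 + a2) + sin(a1 + a2)*e12.
a1 + a2 = 14 + 32 = 46 deg
cos(46 deg) = 0.6947
sin(46 deg) = 0.7193
R1*R2 = 0.6947 + 0.7193*e12


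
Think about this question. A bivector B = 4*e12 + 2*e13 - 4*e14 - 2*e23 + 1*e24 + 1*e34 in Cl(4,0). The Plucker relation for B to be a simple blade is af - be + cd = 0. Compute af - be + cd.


Plucker relation: af - be + cd
a*f = 4*1 = 4
b*e = 2*1 = 2
c*d = (-4)*(-2) = 8
af - be + cd = 4 - 2 + 8
= 10


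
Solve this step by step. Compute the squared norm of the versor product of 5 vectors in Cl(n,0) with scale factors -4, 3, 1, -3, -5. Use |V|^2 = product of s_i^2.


Each vector v_i has |v_i|^2 = s_i^2
Squared scales: (-4)^2 = 16, 3^2 = 9, 1^2 = 1, (-3)^2 = 9, (-5)^2 = 25
|V|^2 = 16 * 9 * 1 * 9 * 25
= 32400


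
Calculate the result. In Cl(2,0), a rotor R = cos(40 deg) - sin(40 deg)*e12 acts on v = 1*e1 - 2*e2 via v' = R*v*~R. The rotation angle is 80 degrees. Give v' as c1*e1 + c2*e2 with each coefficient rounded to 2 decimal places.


Rotor R = cos(40deg) - sin(40deg)*e12
Rotation angle theta = 2 * 40 = 80 degrees
v' = R*v*~R rotates v by theta.
cos(80deg) = 0.1736, sin(80deg) = 0.9848
v'_1 = 1*cos(80deg) - (-2)*sin(80deg)
= 1*0.1736 - (-2)*0.9848
= 2.14
v'_2 = 1*sin(80deg) + (-2)*cos(80deg)
= 1*0.9848 + (-2)*0.1736
= 0.64
v' = 2.14*e1 + 0.64*e2


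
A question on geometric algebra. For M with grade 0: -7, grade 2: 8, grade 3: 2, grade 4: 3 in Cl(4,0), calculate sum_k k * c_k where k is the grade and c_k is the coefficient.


Grade-weighted sum = sum of grade_k * coefficient_k
0*(-7) = 0
2*8 = 16
3*2 = 6
4*3 = 12
Total = 0 + 16 + 6 + 12 = 34


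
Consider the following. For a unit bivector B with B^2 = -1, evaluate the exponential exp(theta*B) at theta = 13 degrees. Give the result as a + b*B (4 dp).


For a unit bivector B with B^2 = -1, the exponential series gives
e^(theta*B) = cos(theta) + sin(theta)*B (the GA analogue of Euler's formula).
theta = 13 degrees = 0.226893 rad
cos(13 deg) = 0.9744
sin(13 deg) = 0.2250
exp(theta*B) = 0.9744 + 0.2250*B


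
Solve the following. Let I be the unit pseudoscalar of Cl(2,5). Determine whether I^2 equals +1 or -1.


The pseudoscalar I = e1...e_n (product of all n generators) of Cl(p,q) satisfies I^2 = (-1)^(q + n(n-1)/2).
p = 2, q = 5, n = p + q = 7
n(n-1)/2 = 7 * 6 / 2 = 21
Exponent = q + n(n-1)/2 = 5 + 21 = 26
I^2 = (-1)^26 = +1


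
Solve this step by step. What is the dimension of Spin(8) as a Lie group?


Spin(n) double-covers SO(n); both have Lie algebra so(n) of dimension n(n-1)/2.
n = 8
n(n-1) = 8 * 7 = 56
dim Spin(8) = 56/2 = 28


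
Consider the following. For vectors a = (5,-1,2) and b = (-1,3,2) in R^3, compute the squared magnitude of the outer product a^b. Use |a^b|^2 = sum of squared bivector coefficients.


a wedge b = (a1*b2 - a2*b1)*e12 + (a1*b3 - a3*b1)*e13 + (a2*b3 - a3*b2)*e23
e12 coeff: 5*3 - (-1)*(-1) = 15 - 1 = 14
e13 coeff: 5*2 - 2*(-1) = 10 - (-2) = 12
e23 coeff: (-1)*2 - 2*3 = -2 - 6 = -8
|a wedge b|^2 = 14^2 + 12^2 + (-8)^2
= 196 + 144 + 64
= 404


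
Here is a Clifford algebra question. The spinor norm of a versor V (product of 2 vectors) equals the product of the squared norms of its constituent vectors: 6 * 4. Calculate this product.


Spinor norm N(V) = |v1|^2 * |v2|^2 * ... * |v2|^2
= 6 * 4
Running product: 6, 24
N(V) = 24


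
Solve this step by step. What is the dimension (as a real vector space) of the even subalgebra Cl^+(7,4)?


Even subalgebra dimension = 2^(n-1)
n = 7 + 4 = 11
2^(11 - 1) = 2^10 = 1024
Verification: sum of C(11,k) for even k = 1 + 55 + 330 + 462 + 165 + 11 = 1024
Result = 1024


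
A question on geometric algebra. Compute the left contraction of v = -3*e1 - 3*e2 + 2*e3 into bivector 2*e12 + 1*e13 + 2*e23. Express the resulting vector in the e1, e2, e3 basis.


Left contraction v _| B = <vB>_1 (grade-1 part of the geometric product vB).
Using e1_|e12 = e2, e2_|e12 = -e1, e1_|e13 = e3, e3_|e13 = -e1, e2_|e23 = e3, e3_|e23 = -e2:
e1 coeff: -v2*b12 - v3*b13 = -(-3)*(2) - (2)*(1) = 4
e2 coeff: v1*b12 - v3*b23 = (-3)*(2) - (2)*(2) = -10
e3 coeff: v1*b13 + v2*b23 = (-3)*(1) + (-3)*(2) = -9
v _| B = 4*e1 - 10*e2 - 9*e3


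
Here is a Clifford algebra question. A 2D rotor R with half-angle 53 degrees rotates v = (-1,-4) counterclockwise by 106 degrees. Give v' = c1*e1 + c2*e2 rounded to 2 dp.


Rotor R = cos(53deg) - sin(53deg)*e12
Rotation angle theta = 2 * 53 = 106 degrees
v' = R*v*~R rotates v by theta.
cos(106deg) = -0.2756, sin(106deg) = 0.9613
v'_1 = -1*cos(106deg) - (-4)*sin(106deg)
= -1*(-0.2756) - (-4)*0.9613
= 4.12
v'_2 = -1*sin(106deg) + (-4)*cos(106deg)
= -1*0.9613 + (-4)*(-0.2756)
= 0.14
v' = 4.12*e1 + 0.14*e2


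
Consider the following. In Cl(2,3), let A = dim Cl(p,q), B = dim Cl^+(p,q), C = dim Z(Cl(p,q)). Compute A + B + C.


n = 2 + 3 = 5
Total dim = 2^5 = 32
Even subalgebra dim = 2^4 = 16
n is odd, so center dim = 2
Sum = 32 + 16 + 2 = 50


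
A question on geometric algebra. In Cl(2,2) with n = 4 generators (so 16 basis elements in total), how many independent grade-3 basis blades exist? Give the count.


Number of grade-k basis blades in Cl(p,q) with n = p + q is C(n, k).
n = 2 + 2 = 4
C(4, 3) = 4! / (3! * 1!)
= 24 / (6 * 1)
= 4


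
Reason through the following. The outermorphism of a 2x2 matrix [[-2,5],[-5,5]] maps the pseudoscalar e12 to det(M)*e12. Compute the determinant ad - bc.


The outermorphism of a linear map f sends e1^e2 to f(e1)^f(e2).
f(e1) = -2*e1 - 5*e2
f(e2) = 5*e1 + 5*e2
f(e1) ^ f(e2) = (-2*e1 - 5*e2) ^ (5*e1 + 5*e2)
= (-2)*5*e12 + (-5)*5*e21
= (-10 - (-25))*e12
= 15*e12
Coefficient = 15


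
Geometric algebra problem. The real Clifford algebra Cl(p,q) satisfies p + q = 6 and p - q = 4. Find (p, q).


We need p + q = 6 and p - q = 4.
Adding: 2p = 6 + 4 = 10, so p = 5.
Then q = 6 - 5 = 1.
(p, q) = (5, 1)


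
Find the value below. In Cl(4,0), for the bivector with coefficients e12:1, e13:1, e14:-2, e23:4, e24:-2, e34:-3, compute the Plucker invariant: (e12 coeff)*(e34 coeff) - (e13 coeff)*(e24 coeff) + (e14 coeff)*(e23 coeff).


Plucker relation: af - be + cd
a*f = 1*(-3) = -3
b*e = 1*(-2) = -2
c*d = (-2)*4 = -8
af - be + cd = -3 - (-2) + (-8)
= -9


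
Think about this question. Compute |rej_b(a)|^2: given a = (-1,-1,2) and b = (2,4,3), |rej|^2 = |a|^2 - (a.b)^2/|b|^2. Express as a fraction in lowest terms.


|a|^2 = (-1)^2 + (-1)^2 + 2^2 = 6
|b|^2 = 2^2 + 4^2 + 3^2 = 29
a . b = (-1)*2 + (-1)*4 + 2*3 = 0
(a.b)^2 = 0^2 = 0
|rej|^2 = 6 - 0/29
= (174 - 0)/29
= 174/29
In lowest terms: 6/1


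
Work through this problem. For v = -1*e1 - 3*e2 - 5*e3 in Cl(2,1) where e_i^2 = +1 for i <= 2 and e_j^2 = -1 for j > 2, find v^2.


v^2 = sum of c_i^2 * e_i^2
Positive signature terms (e_i^2 = +1): (-1)^2 + (-3)^2 = 10
Negative signature terms (e_j^2 = -1): (-5)^2 = 25
v^2 = 10 - 25 = -15


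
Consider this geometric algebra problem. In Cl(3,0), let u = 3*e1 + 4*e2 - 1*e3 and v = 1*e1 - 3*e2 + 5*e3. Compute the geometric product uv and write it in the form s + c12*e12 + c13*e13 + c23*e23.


In Cl(3,0): e_i^2 = 1, e_ie_j = -e_je_i for i != j.
Scalar part = u . v = 3*1 + 4*(-3) + (-1)*5
= 3 + (-12) + (-5) = -14
e12 coeff = 3*(-3) - 4*1 = -9 - 4 = -13
e13 coeff = 3*5 - (-1)*1 = 15 - (-1) = 16
e23 coeff = 4*5 - (-1)*(-3) = 20 - 3 = 17
uv = -14 - 13*e12 + 16*e13 + 17*e23


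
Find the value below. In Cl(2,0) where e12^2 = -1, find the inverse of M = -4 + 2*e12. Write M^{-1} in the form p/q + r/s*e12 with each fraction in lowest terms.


M = -4 + 2*e12, where e12^2 = -1.
Since M commutes with its reverse ~M = a - b*e12, M * ~M = a^2 - b^2*e12^2 = a^2 + b^2.
So M^{-1} = ~M / (a^2 + b^2) = (a - b*e12)/(a^2 + b^2).
a^2 + b^2 = 16 + 4 = 20
Scalar part = -4/20 = -1/5
Bivector coeff = -2/20 = -1/10
M^{-1} = -1/5 - 1/10*e12


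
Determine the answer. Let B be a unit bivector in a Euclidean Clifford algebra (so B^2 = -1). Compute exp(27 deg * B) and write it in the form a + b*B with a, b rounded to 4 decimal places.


For a unit bivector B with B^2 = -1, the exponential series gives
e^(theta*B) = cos(theta) + sin(theta)*B (the GA analogue of Euler's formula).
theta = 27 degrees = 0.471239 rad
cos(27 deg) = 0.8910
sin(27 deg) = 0.4540
exp(theta*B) = 0.8910 + 0.4540*B


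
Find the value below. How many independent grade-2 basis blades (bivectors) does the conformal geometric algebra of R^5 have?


The conformal model of R^5 uses Cl(6,1) with m = 5 + 2 = 7 generators.
Number of grade-2 blades = C(m, 2) = C(7, 2)
= 7*6/2 = 21


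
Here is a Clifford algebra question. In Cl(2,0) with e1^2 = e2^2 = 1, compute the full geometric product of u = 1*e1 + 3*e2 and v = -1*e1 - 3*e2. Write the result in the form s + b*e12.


Expand: (1*e1 + 3*e2)(-1*e1 - 3*e2)
= 1*(-1)*e1e1 + 1*(-3)*e1e2 + 3*(-1)*e2e1 + 3*(-3)*e2e2
Using e1^2 = e2^2 = 1, e2e1 = -e1e2:
Scalar part s = 1*(-1) + 3*(-3) = -1 + (-9) = -10
Bivector part b = 1*(-3) - 3*(-1) = -3 - (-3) = 0
uv = -10 + 0*e12


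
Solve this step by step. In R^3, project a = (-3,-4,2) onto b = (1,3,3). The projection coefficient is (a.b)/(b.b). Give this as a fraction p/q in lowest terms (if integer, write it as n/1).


Projection coefficient = (a . b) / (b . b)
a . b = (-3)*1 + (-4)*3 + 2*3
= -3 + (-12) + 6 = -9
b . b = 1^2 + 3^2 + 3^2
= 1 + 9 + 9 = 19
Coefficient = -9/19
In lowest terms: -9/19


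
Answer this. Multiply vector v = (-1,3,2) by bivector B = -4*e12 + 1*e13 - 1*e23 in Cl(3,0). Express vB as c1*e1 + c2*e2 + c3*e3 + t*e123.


vB has grade-1 (vector) and grade-3 (trivector) parts: vB = (v _| B) + (v ^ B).
Vector part <vB>_1:
  e1: -v2*b12 - v3*b13 = -(3)*(-4) - (2)*(1) = 10
  e2: v1*b12 - v3*b23 = (-1)*(-4) - (2)*(-1) = 6
  e3: v1*b13 + v2*b23 = (-1)*(1) + (3)*(-1) = -4
Trivector part <vB>_3:
  e123: v1*b23 - v2*b13 + v3*b12 = (-1)*(-1) - (3)*(1) + (2)*(-4) = -10
vB = 10*e1 + 6*e2 - 4*e3 - 10*e123


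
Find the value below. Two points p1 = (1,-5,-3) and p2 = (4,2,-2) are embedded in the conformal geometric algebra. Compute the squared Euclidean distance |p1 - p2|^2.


p1 - p2 = (-3, -7, -1)
|p1 - p2|^2 = (-3)^2 + (-7)^2 + (-1)^2
= 9 + 49 + 1
= 59


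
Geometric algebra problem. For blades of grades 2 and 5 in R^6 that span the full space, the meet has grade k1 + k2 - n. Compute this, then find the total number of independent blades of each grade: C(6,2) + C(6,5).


Meet grade = grade(A) + grade(B) - n
= 2 + 5 - 6 = 1
C(6,2) = 15
C(6,5) = 6
dim_A + dim_B = 15 + 6 = 21


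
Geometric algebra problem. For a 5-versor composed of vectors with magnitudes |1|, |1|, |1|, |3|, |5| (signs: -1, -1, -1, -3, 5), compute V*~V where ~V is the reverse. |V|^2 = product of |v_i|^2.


Each vector v_i has |v_i|^2 = s_i^2
Squared scales: (-1)^2 = 1, (-1)^2 = 1, (-1)^2 = 1, (-3)^2 = 9, 5^2 = 25
|V|^2 = 1 * 1 * 1 * 9 * 25
= 225


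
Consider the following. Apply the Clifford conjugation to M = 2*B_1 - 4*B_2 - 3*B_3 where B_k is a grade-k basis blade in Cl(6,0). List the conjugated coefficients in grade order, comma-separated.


Clifford conjugate sign for grade k: (-1)^(k(k+1)/2)
Grade 1: (-1)^(1*2/2) = (-1)^1 = -1, coeff 2 -> -2
Grade 2: (-1)^(2*3/2) = (-1)^3 = -1, coeff -4 -> 4
Grade 3: (-1)^(3*4/2) = (-1)^6 = 1, coeff -3 -> -3
Conjugated coefficients: -2, 4, -3


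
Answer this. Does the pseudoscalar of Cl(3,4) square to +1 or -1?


The pseudoscalar I = e1...e_n (product of all n generators) of Cl(p,q) satisfies I^2 = (-1)^(q + n(n-1)/2).
p = 3, q = 4, n = p + q = 7
n(n-1)/2 = 7 * 6 / 2 = 21
Exponent = q + n(n-1)/2 = 4 + 21 = 25
I^2 = (-1)^25 = -1


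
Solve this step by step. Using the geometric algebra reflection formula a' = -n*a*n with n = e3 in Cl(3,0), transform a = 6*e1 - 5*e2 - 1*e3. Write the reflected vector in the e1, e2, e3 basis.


Reflection formula: a' = -n*a*n, with n = e3 (unit vector, n^2 = 1).
For reflection through hyperplane perp to e3:
The component along e3 flips sign, others stay.
a = (6, -5, -1)
a' = (6, -5, 1)
a' = 6*e1 - 5*e2 + 1*e3


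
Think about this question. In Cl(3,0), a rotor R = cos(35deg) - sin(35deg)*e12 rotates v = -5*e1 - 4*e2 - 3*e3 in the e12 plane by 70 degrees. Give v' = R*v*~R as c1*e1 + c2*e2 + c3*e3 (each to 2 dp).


Rotor R = cos(35deg) - sin(35deg)*e12
Rotation angle theta = 2 * 35 = 70 degrees in the e12 plane (e1 -> e2).
The component perpendicular to the plane (e3) is invariant: v'_3 = v3 = -3.00
cos(70deg) = 0.3420, sin(70deg) = 0.9397
v'_1 = v1*cos(theta) - v2*sin(theta) = -5*0.3420 - (-4)*0.9397 = 2.05
v'_2 = v1*sin(theta) + v2*cos(theta) = -5*0.9397 + (-4)*0.3420 = -6.07
v' = 2.05*e1 - 6.07*e2 - 3.00*e3


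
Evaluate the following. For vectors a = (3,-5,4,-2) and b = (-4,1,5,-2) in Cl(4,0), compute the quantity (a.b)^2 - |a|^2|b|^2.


a . b = 3*(-4) + (-5)*1 + 4*5 + (-2)*(-2)
= -12 + (-5) + 20 + 4 = 7
|a|^2 = 3^2 + (-5)^2 + 4^2 + (-2)^2 = 54
|b|^2 = (-4)^2 + 1^2 + 5^2 + (-2)^2 = 46
(a.b)^2 = 7^2 = 49
|a|^2 * |b|^2 = 54 * 46 = 2484
Result = 49 - 2484 = -2435


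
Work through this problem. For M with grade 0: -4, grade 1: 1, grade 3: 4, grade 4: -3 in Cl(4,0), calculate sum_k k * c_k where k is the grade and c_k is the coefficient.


Grade-weighted sum = sum of grade_k * coefficient_k
0*(-4) = 0
1*1 = 1
3*4 = 12
4*(-3) = -12
Total = 0 + 1 + 12 + (-12) = 1


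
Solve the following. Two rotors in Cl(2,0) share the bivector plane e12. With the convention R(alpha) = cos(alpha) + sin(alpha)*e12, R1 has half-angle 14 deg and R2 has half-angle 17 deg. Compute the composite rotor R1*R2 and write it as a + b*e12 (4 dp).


Same-plane rotors commute and their half-angles add:
R1*R2 = cos(a1 + a2) + sin(a1 + a2)*e12.
a1 + a2 = 14 + 17 = 31 deg
cos(31 deg) = 0.8572
sin(31 deg) = 0.5150
R1*R2 = 0.8572 + 0.5150*e12


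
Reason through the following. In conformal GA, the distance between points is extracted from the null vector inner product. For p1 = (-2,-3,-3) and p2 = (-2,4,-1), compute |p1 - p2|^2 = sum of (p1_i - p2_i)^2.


p1 - p2 = (0, -7, -2)
|p1 - p2|^2 = 0^2 + (-7)^2 + (-2)^2
= 0 + 49 + 4
= 53


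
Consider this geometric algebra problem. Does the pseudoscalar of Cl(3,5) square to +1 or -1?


The pseudoscalar I = e1...e_n (product of all n generators) of Cl(p,q) satisfies I^2 = (-1)^(q + n(n-1)/2).
p = 3, q = 5, n = p + q = 8
n(n-1)/2 = 8 * 7 / 2 = 28
Exponent = q + n(n-1)/2 = 5 + 28 = 33
I^2 = (-1)^33 = -1


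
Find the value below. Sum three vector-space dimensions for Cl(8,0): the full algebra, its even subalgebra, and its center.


n = 8 + 0 = 8
Total dim = 2^8 = 256
Even subalgebra dim = 2^7 = 128
n is even, so center dim = 1
Sum = 256 + 128 + 1 = 385


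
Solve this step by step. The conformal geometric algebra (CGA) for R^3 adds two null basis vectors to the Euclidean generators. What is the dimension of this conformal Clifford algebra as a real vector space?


The conformal model of R^3 uses Cl(4,1): the 3 Euclidean generators plus two extra orthogonal generators e+ (e+^2 = +1) and e- (e-^2 = -1), from which the null vectors e0, einf are built.
Number of generators m = 3 + 2 = 5.
dim Cl(p,q) = 2^m = 2^5 = 32


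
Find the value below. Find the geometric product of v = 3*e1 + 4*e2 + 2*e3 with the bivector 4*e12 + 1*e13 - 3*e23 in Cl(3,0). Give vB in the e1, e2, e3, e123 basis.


vB has grade-1 (vector) and grade-3 (trivector) parts: vB = (v _| B) + (v ^ B).
Vector part <vB>_1:
  e1: -v2*b12 - v3*b13 = -(4)*(4) - (2)*(1) = -18
  e2: v1*b12 - v3*b23 = (3)*(4) - (2)*(-3) = 18
  e3: v1*b13 + v2*b23 = (3)*(1) + (4)*(-3) = -9
Trivector part <vB>_3:
  e123: v1*b23 - v2*b13 + v3*b12 = (3)*(-3) - (4)*(1) + (2)*(4) = -5
vB = -18*e1 + 18*e2 - 9*e3 - 5*e123


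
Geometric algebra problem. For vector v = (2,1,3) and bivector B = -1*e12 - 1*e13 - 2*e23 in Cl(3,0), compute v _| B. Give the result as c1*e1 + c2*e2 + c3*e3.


Left contraction v _| B = <vB>_1 (grade-1 part of the geometric product vB).
Using e1_|e12 = e2, e2_|e12 = -e1, e1_|e13 = e3, e3_|e13 = -e1, e2_|e23 = e3, e3_|e23 = -e2:
e1 coeff: -v2*b12 - v3*b13 = -(1)*(-1) - (3)*(-1) = 4
e2 coeff: v1*b12 - v3*b23 = (2)*(-1) - (3)*(-2) = 4
e3 coeff: v1*b13 + v2*b23 = (2)*(-1) + (1)*(-2) = -4
v _| B = 4*e1 + 4*e2 - 4*e3


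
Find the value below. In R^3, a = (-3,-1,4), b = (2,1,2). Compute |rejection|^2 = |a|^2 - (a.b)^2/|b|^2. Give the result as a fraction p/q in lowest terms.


|a|^2 = (-3)^2 + (-1)^2 + 4^2 = 26
|b|^2 = 2^2 + 1^2 + 2^2 = 9
a . b = (-3)*2 + (-1)*1 + 4*2 = 1
(a.b)^2 = 1^2 = 1
|rej|^2 = 26 - 1/9
= (234 - 1)/9
= 233/9
In lowest terms: 233/9


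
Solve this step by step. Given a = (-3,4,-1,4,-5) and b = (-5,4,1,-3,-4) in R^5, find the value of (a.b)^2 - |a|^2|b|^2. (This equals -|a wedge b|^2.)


a . b = (-3)*(-5) + 4*4 + (-1)*1 + 4*(-3) + (-5)*(-4)
= 15 + 16 + (-1) + (-12) + 20 = 38
|a|^2 = (-3)^2 + 4^2 + (-1)^2 + 4^2 + (-5)^2 = 67
|b|^2 = (-5)^2 + 4^2 + 1^2 + (-3)^2 + (-4)^2 = 67
(a.b)^2 = 38^2 = 1444
|a|^2 * |b|^2 = 67 * 67 = 4489
Result = 1444 - 4489 = -3045


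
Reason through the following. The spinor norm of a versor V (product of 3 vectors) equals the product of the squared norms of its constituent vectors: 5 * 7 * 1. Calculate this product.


Spinor norm N(V) = |v1|^2 * |v2|^2 * ... * |v3|^2
= 5 * 7 * 1
Running product: 5, 35, 35
N(V) = 35


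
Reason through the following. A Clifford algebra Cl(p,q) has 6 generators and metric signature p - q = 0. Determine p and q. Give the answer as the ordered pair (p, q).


We need p + q = 6 and p - q = 0.
Adding: 2p = 6 + 0 = 6, so p = 3.
Then q = 6 - 3 = 3.
(p, q) = (3, 3)


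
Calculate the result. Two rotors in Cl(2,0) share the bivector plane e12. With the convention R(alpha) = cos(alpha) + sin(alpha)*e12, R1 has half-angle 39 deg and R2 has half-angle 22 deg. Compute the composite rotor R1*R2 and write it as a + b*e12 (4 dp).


Same-plane rotors commute and their half-angles add:
R1*R2 = cos(a1 + a2) + sin(a1 + a2)*e12.
a1 + a2 = 39 + 22 = 61 deg
cos(61 deg) = 0.4848
sin(61 deg) = 0.8746
R1*R2 = 0.4848 + 0.8746*e12


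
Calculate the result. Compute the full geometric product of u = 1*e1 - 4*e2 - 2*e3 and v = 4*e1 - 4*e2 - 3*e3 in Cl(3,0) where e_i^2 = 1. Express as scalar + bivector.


In Cl(3,0): e_i^2 = 1, e_ie_j = -e_je_i for i != j.
Scalar part = u . v = 1*4 + (-4)*(-4) + (-2)*(-3)
= 4 + 16 + 6 = 26
e12 coeff = 1*(-4) - (-4)*4 = -4 - (-16) = 12
e13 coeff = 1*(-3) - (-2)*4 = -3 - (-8) = 5
e23 coeff = (-4)*(-3) - (-2)*(-4) = 12 - 8 = 4
uv = 26 + 12*e12 + 5*e13 + 4*e23


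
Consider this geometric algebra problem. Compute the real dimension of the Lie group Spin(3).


Spin(n) double-covers SO(n); both have Lie algebra so(n) of dimension n(n-1)/2.
n = 3
n(n-1) = 3 * 2 = 6
dim Spin(3) = 6/2 = 3


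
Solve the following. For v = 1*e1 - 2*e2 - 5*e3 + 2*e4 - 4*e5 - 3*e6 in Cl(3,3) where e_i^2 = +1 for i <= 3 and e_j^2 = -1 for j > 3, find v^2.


v^2 = sum of c_i^2 * e_i^2
Positive signature terms (e_i^2 = +1): 1^2 + (-2)^2 + (-5)^2 = 30
Negative signature terms (e_j^2 = -1): 2^2 + (-4)^2 + (-3)^2 = 29
v^2 = 30 - 29 = 1


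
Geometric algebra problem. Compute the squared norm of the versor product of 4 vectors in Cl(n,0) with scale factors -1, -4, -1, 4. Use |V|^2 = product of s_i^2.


Each vector v_i has |v_i|^2 = s_i^2
Squared scales: (-1)^2 = 1, (-4)^2 = 16, (-1)^2 = 1, 4^2 = 16
|V|^2 = 1 * 16 * 1 * 16
= 256


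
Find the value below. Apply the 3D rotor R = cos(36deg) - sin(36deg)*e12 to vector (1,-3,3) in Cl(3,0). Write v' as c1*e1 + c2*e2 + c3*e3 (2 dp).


Rotor R = cos(36deg) - sin(36deg)*e12
Rotation angle theta = 2 * 36 = 72 degrees in the e12 plane (e1 -> e2).
The component perpendicular to the plane (e3) is invariant: v'_3 = v3 = 3.00
cos(72deg) = 0.3090, sin(72deg) = 0.9511
v'_1 = v1*cos(theta) - v2*sin(theta) = 1*0.3090 - (-3)*0.9511 = 3.16
v'_2 = v1*sin(theta) + v2*cos(theta) = 1*0.9511 + (-3)*0.3090 = 0.02
v' = 3.16*e1 + 0.02*e2 + 3.00*e3


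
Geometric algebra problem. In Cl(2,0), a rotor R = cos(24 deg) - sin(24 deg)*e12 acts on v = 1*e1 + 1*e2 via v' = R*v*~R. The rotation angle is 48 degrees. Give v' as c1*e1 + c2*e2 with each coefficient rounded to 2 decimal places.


Rotor R = cos(24deg) - sin(24deg)*e12
Rotation angle theta = 2 * 24 = 48 degrees
v' = R*v*~R rotates v by theta.
cos(48deg) = 0.6691, sin(48deg) = 0.7431
v'_1 = 1*cos(48deg) - 1*sin(48deg)
= 1*0.6691 - 1*0.7431
= -0.07
v'_2 = 1*sin(48deg) + 1*cos(48deg)
= 1*0.7431 + 1*0.6691
= 1.41
v' = -0.07*e1 + 1.41*e2


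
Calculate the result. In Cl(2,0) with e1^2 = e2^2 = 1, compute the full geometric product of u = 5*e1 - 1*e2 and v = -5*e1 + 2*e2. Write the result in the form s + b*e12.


Expand: (5*e1 - 1*e2)(-5*e1 + 2*e2)
= 5*(-5)*e1e1 + 5*2*e1e2 + (-1)*(-5)*e2e1 + (-1)*2*e2e2
Using e1^2 = e2^2 = 1, e2e1 = -e1e2:
Scalar part s = 5*(-5) + (-1)*2 = -25 + (-2) = -27
Bivector part b = 5*2 - (-1)*(-5) = 10 - 5 = 5
uv = -27 + 5*e12


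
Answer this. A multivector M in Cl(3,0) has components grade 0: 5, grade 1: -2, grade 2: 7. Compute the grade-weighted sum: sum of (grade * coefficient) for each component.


Grade-weighted sum = sum of grade_k * coefficient_k
0*5 = 0
1*(-2) = -2
2*7 = 14
Total = 0 + (-2) + 14 = 12


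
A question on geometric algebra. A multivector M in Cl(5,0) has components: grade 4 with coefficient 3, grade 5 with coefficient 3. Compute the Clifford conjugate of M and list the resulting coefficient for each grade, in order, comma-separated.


Clifford conjugate sign for grade k: (-1)^(k(k+1)/2)
Grade 4: (-1)^(4*5/2) = (-1)^10 = 1, coeff 3 -> 3
Grade 5: (-1)^(5*6/2) = (-1)^15 = -1, coeff 3 -> -3
Conjugated coefficients: 3, -3


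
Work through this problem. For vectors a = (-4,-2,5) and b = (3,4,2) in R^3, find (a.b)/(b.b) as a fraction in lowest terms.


Projection coefficient = (a . b) / (b . b)
a . b = (-4)*3 + (-2)*4 + 5*2
= -12 + (-8) + 10 = -10
b . b = 3^2 + 4^2 + 2^2
= 9 + 16 + 4 = 29
Coefficient = -10/29
In lowest terms: -10/29


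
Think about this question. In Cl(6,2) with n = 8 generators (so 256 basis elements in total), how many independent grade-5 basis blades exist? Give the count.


Number of grade-k basis blades in Cl(p,q) with n = p + q is C(n, k).
n = 6 + 2 = 8
C(8, 5) = 8! / (5! * 3!)
= 40320 / (120 * 6)
= 56


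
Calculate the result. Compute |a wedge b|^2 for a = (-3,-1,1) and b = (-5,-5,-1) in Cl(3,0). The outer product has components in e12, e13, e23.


a wedge b = (a1*b2 - a2*b1)*e12 + (a1*b3 - a3*b1)*e13 + (a2*b3 - a3*b2)*e23
e12 coeff: (-3)*(-5) - (-1)*(-5) = 15 - 5 = 10
e13 coeff: (-3)*(-1) - 1*(-5) = 3 - (-5) = 8
e23 coeff: (-1)*(-1) - 1*(-5) = 1 - (-5) = 6
|a wedge b|^2 = 10^2 + 8^2 + 6^2
= 100 + 64 + 36
= 200


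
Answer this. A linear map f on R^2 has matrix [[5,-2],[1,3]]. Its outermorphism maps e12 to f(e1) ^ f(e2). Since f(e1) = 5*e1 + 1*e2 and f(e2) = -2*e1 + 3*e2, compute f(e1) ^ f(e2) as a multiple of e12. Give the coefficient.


The outermorphism of a linear map f sends e1^e2 to f(e1)^f(e2).
f(e1) = 5*e1 + 1*e2
f(e2) = -2*e1 + 3*e2
f(e1) ^ f(e2) = (5*e1 + 1*e2) ^ (-2*e1 + 3*e2)
= 5*3*e12 + 1*(-2)*e21
= (15 - (-2))*e12
= 17*e12
Coefficient = 17


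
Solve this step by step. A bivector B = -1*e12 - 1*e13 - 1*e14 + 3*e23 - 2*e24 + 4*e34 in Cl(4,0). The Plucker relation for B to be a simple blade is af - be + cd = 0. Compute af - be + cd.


Plucker relation: af - be + cd
a*f = (-1)*4 = -4
b*e = (-1)*(-2) = 2
c*d = (-1)*3 = -3
af - be + cd = -4 - 2 + (-3)
= -9


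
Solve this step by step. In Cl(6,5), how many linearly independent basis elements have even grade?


Even subalgebra dimension = 2^(n-1)
n = 6 + 5 = 11
2^(11 - 1) = 2^10 = 1024
Verification: sum of C(11,k) for even k = 1 + 55 + 330 + 462 + 165 + 11 = 1024
Result = 1024


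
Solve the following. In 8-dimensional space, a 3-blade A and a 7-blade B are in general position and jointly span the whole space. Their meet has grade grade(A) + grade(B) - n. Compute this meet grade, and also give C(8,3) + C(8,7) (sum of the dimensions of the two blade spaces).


Meet grade = grade(A) + grade(B) - n
= 3 + 7 - 8 = 2
C(8,3) = 56
C(8,7) = 8
dim_A + dim_B = 56 + 8 = 64


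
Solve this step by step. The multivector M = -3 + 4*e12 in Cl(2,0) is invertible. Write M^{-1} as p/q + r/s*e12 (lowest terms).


M = -3 + 4*e12, where e12^2 = -1.
Since M commutes with its reverse ~M = a - b*e12, M * ~M = a^2 - b^2*e12^2 = a^2 + b^2.
So M^{-1} = ~M / (a^2 + b^2) = (a - b*e12)/(a^2 + b^2).
a^2 + b^2 = 9 + 16 = 25
Scalar part = -3/25 = -3/25
Bivector coeff = -4/25 = -4/25
M^{-1} = -3/25 - 4/25*e12


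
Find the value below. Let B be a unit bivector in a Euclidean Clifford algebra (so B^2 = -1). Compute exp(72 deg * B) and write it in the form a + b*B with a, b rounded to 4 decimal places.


For a unit bivector B with B^2 = -1, the exponential series gives
e^(theta*B) = cos(theta) + sin(theta)*B (the GA analogue of Euler's formula).
theta = 72 degrees = 1.256637 rad
cos(72 deg) = 0.3090
sin(72 deg) = 0.9511
exp(theta*B) = 0.3090 + 0.9511*B


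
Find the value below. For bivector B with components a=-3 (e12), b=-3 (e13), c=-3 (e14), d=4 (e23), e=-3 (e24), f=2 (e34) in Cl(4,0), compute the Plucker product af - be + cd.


Plucker relation: af - be + cd
a*f = (-3)*2 = -6
b*e = (-3)*(-3) = 9
c*d = (-3)*4 = -12
af - be + cd = -6 - 9 + (-12)
= -27


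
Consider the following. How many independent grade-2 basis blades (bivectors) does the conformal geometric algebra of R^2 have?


The conformal model of R^2 uses Cl(3,1) with m = 2 + 2 = 4 generators.
Number of grade-2 blades = C(m, 2) = C(4, 2)
= 4*3/2 = 6


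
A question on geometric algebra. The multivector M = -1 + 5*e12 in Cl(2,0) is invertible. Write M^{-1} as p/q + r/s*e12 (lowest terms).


M = -1 + 5*e12, where e12^2 = -1.
Since M commutes with its reverse ~M = a - b*e12, M * ~M = a^2 - b^2*e12^2 = a^2 + b^2.
So M^{-1} = ~M / (a^2 + b^2) = (a - b*e12)/(a^2 + b^2).
a^2 + b^2 = 1 + 25 = 26
Scalar part = -1/26 = -1/26
Bivector coeff = -5/26 = -5/26
M^{-1} = -1/26 - 5/26*e12


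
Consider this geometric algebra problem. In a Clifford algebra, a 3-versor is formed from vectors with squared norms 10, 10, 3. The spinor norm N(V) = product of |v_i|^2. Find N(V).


Spinor norm N(V) = |v1|^2 * |v2|^2 * ... * |v3|^2
= 10 * 10 * 3
Running product: 10, 100, 300
N(V) = 300


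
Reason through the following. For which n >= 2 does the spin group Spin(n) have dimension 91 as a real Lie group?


dim Spin(n) = dim so(n) = n(n-1)/2.
Solve n(n-1)/2 = 91, i.e. n^2 - n - 182 = 0.
Discriminant = 1 + 8*91 = 729
n = (1 + sqrt(729))/2 = (1 + 27)/2 = 14


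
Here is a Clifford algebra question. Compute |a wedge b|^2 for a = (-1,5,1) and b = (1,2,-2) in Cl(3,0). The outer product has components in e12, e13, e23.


a wedge b = (a1*b2 - a2*b1)*e12 + (a1*b3 - a3*b1)*e13 + (a2*b3 - a3*b2)*e23
e12 coeff: (-1)*2 - 5*1 = -2 - 5 = -7
e13 coeff: (-1)*(-2) - 1*1 = 2 - 1 = 1
e23 coeff: 5*(-2) - 1*2 = -10 - 2 = -12
|a wedge b|^2 = (-7)^2 + 1^2 + (-12)^2
= 49 + 1 + 144
= 194


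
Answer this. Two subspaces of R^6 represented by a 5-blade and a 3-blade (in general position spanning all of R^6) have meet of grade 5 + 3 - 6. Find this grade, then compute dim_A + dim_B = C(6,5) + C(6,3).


Meet grade = grade(A) + grade(B) - n
= 5 + 3 - 6 = 2
C(6,5) = 6
C(6,3) = 20
dim_A + dim_B = 6 + 20 = 26


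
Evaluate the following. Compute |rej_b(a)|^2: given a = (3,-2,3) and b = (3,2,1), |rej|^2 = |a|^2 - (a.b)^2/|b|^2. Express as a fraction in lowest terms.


|a|^2 = 3^2 + (-2)^2 + 3^2 = 22
|b|^2 = 3^2 + 2^2 + 1^2 = 14
a . b = 3*3 + (-2)*2 + 3*1 = 8
(a.b)^2 = 8^2 = 64
|rej|^2 = 22 - 64/14
= (308 - 64)/14
= 244/14
In lowest terms: 122/7


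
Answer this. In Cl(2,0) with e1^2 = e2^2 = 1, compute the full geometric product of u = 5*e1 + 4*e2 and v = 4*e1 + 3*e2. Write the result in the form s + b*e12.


Expand: (5*e1 + 4*e2)(4*e1 + 3*e2)
= 5*4*e1e1 + 5*3*e1e2 + 4*4*e2e1 + 4*3*e2e2
Using e1^2 = e2^2 = 1, e2e1 = -e1e2:
Scalar part s = 5*4 + 4*3 = 20 + 12 = 32
Bivector part b = 5*3 - 4*4 = 15 - 16 = -1
uv = 32 - 1*e12


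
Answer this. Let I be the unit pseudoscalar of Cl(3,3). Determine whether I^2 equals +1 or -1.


The pseudoscalar I = e1...e_n (product of all n generators) of Cl(p,q) satisfies I^2 = (-1)^(q + n(n-1)/2).
p = 3, q = 3, n = p + q = 6
n(n-1)/2 = 6 * 5 / 2 = 15
Exponent = q + n(n-1)/2 = 3 + 15 = 18
I^2 = (-1)^18 = +1


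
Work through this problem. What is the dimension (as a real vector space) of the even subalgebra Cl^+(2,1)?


Even subalgebra dimension = 2^(n-1)
n = 2 + 1 = 3
2^(3 - 1) = 2^2 = 4
Verification: sum of C(3,k) for even k = 1 + 3 = 4
Result = 4


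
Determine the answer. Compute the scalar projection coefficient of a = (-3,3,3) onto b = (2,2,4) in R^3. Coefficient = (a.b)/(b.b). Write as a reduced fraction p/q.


Projection coefficient = (a . b) / (b . b)
a . b = (-3)*2 + 3*2 + 3*4
= -6 + 6 + 12 = 12
b . b = 2^2 + 2^2 + 4^2
= 4 + 4 + 16 = 24
Coefficient = 12/24
In lowest terms: 1/2


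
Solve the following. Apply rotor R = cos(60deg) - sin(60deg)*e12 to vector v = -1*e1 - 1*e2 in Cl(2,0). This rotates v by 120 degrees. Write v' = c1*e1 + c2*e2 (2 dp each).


Rotor R = cos(60deg) - sin(60deg)*e12
Rotation angle theta = 2 * 60 = 120 degrees
v' = R*v*~R rotates v by theta.
cos(120deg) = -0.5000, sin(120deg) = 0.8660
v'_1 = -1*cos(120deg) - (-1)*sin(120deg)
= -1*(-0.5000) - (-1)*0.8660
= 1.37
v'_2 = -1*sin(120deg) + (-1)*cos(120deg)
= -1*0.8660 + (-1)*(-0.5000)
= -0.37
v' = 1.37*e1 - 0.37*e2


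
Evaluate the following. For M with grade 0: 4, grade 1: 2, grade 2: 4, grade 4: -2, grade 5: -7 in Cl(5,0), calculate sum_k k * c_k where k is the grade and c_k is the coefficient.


Grade-weighted sum = sum of grade_k * coefficient_k
0*4 = 0
1*2 = 2
2*4 = 8
4*(-2) = -8
5*(-7) = -35
Total = 0 + 2 + 8 + (-8) + (-35) = -33


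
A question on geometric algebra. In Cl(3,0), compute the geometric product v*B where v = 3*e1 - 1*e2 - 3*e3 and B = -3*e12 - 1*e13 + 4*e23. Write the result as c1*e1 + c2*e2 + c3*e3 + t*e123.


vB has grade-1 (vector) and grade-3 (trivector) parts: vB = (v _| B) + (v ^ B).
Vector part <vB>_1:
  e1: -v2*b12 - v3*b13 = -(-1)*(-3) - (-3)*(-1) = -6
  e2: v1*b12 - v3*b23 = (3)*(-3) - (-3)*(4) = 3
  e3: v1*b13 + v2*b23 = (3)*(-1) + (-1)*(4) = -7
Trivector part <vB>_3:
  e123: v1*b23 - v2*b13 + v3*b12 = (3)*(4) - (-1)*(-1) + (-3)*(-3) = 20
vB = -6*e1 + 3*e2 - 7*e3 + 20*e123


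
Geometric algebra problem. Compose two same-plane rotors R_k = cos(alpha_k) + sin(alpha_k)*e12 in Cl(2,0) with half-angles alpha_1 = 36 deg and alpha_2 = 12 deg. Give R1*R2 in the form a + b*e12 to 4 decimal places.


Same-plane rotors commute and their half-angles add:
R1*R2 = cos(a1 + a2) + sin(a1 + a2)*e12.
a1 + a2 = 36 + 12 = 48 deg
cos(48 deg) = 0.6691
sin(48 deg) = 0.7431
R1*R2 = 0.6691 + 0.7431*e12


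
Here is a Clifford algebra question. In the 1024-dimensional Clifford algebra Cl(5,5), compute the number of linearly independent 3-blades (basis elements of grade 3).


Number of grade-k basis blades in Cl(p,q) with n = p + q is C(n, k).
n = 5 + 5 = 10
C(10, 3) = 10! / (3! * 7!)
= 3628800 / (6 * 5040)
= 120


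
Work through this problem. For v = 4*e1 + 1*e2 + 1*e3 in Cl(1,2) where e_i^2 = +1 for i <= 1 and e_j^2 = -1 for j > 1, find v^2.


v^2 = sum of c_i^2 * e_i^2
Positive signature terms (e_i^2 = +1): 4^2 = 16
Negative signature terms (e_j^2 = -1): 1^2 + 1^2 = 2
v^2 = 16 - 2 = 14


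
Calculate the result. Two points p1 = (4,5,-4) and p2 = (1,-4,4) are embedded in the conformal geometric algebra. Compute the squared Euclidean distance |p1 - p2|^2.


p1 - p2 = (3, 9, -8)
|p1 - p2|^2 = 3^2 + 9^2 + (-8)^2
= 9 + 81 + 64
= 154


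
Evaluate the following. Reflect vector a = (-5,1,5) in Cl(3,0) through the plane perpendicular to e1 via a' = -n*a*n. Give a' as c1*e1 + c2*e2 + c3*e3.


Reflection formula: a' = -n*a*n, with n = e1 (unit vector, n^2 = 1).
For reflection through hyperplane perp to e1:
The component along e1 flips sign, others stay.
a = (-5, 1, 5)
a' = (5, 1, 5)
a' = 5*e1 + 1*e2 + 5*e3


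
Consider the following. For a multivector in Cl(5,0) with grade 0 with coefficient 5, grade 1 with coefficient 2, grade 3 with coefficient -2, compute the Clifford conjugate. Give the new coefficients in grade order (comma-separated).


Clifford conjugate sign for grade k: (-1)^(k(k+1)/2)
Grade 0: (-1)^(0*1/2) = (-1)^0 = 1, coeff 5 -> 5
Grade 1: (-1)^(1*2/2) = (-1)^1 = -1, coeff 2 -> -2
Grade 3: (-1)^(3*4/2) = (-1)^6 = 1, coeff -2 -> -2
Conjugated coefficients: 5, -2, -2


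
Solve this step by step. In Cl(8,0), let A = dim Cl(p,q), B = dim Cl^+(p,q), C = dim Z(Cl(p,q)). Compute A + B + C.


n = 8 + 0 = 8
Total dim = 2^8 = 256
Even subalgebra dim = 2^7 = 128
n is even, so center dim = 1
Sum = 256 + 128 + 1 = 385


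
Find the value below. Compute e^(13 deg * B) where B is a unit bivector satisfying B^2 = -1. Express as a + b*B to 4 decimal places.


For a unit bivector B with B^2 = -1, the exponential series gives
e^(theta*B) = cos(theta) + sin(theta)*B (the GA analogue of Euler's formula).
theta = 13 degrees = 0.226893 rad
cos(13 deg) = 0.9744
sin(13 deg) = 0.2250
exp(theta*B) = 0.9744 + 0.2250*B


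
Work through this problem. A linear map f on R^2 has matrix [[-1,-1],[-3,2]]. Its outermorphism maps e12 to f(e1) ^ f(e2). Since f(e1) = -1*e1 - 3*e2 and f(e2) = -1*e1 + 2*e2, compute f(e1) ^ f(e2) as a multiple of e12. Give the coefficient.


The outermorphism of a linear map f sends e1^e2 to f(e1)^f(e2).
f(e1) = -1*e1 - 3*e2
f(e2) = -1*e1 + 2*e2
f(e1) ^ f(e2) = (-1*e1 - 3*e2) ^ (-1*e1 + 2*e2)
= (-1)*2*e12 + (-3)*(-1)*e21
= (-2 - 3)*e12
= -5*e12
Coefficient = -5


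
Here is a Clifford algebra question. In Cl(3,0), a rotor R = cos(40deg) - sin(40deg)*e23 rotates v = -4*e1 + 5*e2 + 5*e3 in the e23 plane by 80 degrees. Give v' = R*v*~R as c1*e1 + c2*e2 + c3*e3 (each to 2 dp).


Rotor R = cos(40deg) - sin(40deg)*e23
Rotation angle theta = 2 * 40 = 80 degrees in the e23 plane (e2 -> e3).
The component perpendicular to the plane (e1) is invariant: v'_1 = v1 = -4.00
cos(80deg) = 0.1736, sin(80deg) = 0.9848
v'_2 = v2*cos(theta) - v3*sin(theta) = 5*0.1736 - 5*0.9848 = -4.06
v'_3 = v2*sin(theta) + v3*cos(theta) = 5*0.9848 + 5*0.1736 = 5.79
v' = -4.00*e1 - 4.06*e2 + 5.79*e3


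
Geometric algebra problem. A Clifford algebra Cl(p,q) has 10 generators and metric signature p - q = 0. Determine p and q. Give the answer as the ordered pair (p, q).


We need p + q = 10 and p - q = 0.
Adding: 2p = 10 + 0 = 10, so p = 5.
Then q = 10 - 5 = 5.
(p, q) = (5, 5)


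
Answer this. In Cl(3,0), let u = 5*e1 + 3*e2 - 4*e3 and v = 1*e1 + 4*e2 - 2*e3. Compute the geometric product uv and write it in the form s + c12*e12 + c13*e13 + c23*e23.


In Cl(3,0): e_i^2 = 1, e_ie_j = -e_je_i for i != j.
Scalar part = u . v = 5*1 + 3*4 + (-4)*(-2)
= 5 + 12 + 8 = 25
e12 coeff = 5*4 - 3*1 = 20 - 3 = 17
e13 coeff = 5*(-2) - (-4)*1 = -10 - (-4) = -6
e23 coeff = 3*(-2) - (-4)*4 = -6 - (-16) = 10
uv = 25 + 17*e12 - 6*e13 + 10*e23


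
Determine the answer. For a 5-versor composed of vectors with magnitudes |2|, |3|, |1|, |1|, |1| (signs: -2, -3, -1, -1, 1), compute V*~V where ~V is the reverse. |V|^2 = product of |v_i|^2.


Each vector v_i has |v_i|^2 = s_i^2
Squared scales: (-2)^2 = 4, (-3)^2 = 9, (-1)^2 = 1, (-1)^2 = 1, 1^2 = 1
|V|^2 = 4 * 9 * 1 * 1 * 1
= 36


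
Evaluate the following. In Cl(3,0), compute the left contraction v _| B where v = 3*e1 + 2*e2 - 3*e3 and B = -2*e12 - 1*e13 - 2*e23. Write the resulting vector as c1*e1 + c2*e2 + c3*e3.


Left contraction v _| B = <vB>_1 (grade-1 part of the geometric product vB).
Using e1_|e12 = e2, e2_|e12 = -e1, e1_|e13 = e3, e3_|e13 = -e1, e2_|e23 = e3, e3_|e23 = -e2:
e1 coeff: -v2*b12 - v3*b13 = -(2)*(-2) - (-3)*(-1) = 1
e2 coeff: v1*b12 - v3*b23 = (3)*(-2) - (-3)*(-2) = -12
e3 coeff: v1*b13 + v2*b23 = (3)*(-1) + (2)*(-2) = -7
v _| B = 1*e1 - 12*e2 - 7*e3


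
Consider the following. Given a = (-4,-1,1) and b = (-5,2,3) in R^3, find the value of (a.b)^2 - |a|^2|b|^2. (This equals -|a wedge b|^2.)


a . b = (-4)*(-5) + (-1)*2 + 1*3
= 20 + (-2) + 3 = 21
|a|^2 = (-4)^2 + (-1)^2 + 1^2 = 18
|b|^2 = (-5)^2 + 2^2 + 3^2 = 38
(a.b)^2 = 21^2 = 441
|a|^2 * |b|^2 = 18 * 38 = 684
Result = 441 - 684 = -243


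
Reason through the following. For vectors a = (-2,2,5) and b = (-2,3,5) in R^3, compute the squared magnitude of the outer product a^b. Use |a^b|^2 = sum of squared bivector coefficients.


a wedge b = (a1*b2 - a2*b1)*e12 + (a1*b3 - a3*b1)*e13 + (a2*b3 - a3*b2)*e23
e12 coeff: (-2)*3 - 2*(-2) = -6 - (-4) = -2
e13 coeff: (-2)*5 - 5*(-2) = -10 - (-10) = 0
e23 coeff: 2*5 - 5*3 = 10 - 15 = -5
|a wedge b|^2 = (-2)^2 + 0^2 + (-5)^2
= 4 + 0 + 25
= 29


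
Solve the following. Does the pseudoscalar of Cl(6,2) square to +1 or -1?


The pseudoscalar I = e1...e_n (product of all n generators) of Cl(p,q) satisfies I^2 = (-1)^(q + n(n-1)/2).
p = 6, q = 2, n = p + q = 8
n(n-1)/2 = 8 * 7 / 2 = 28
Exponent = q + n(n-1)/2 = 2 + 28 = 30
I^2 = (-1)^30 = +1


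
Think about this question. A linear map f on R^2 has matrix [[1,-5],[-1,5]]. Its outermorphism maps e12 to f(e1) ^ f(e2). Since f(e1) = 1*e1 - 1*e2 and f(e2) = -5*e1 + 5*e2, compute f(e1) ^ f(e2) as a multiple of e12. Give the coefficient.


The outermorphism of a linear map f sends e1^e2 to f(e1)^f(e2).
f(e1) = 1*e1 - 1*e2
f(e2) = -5*e1 + 5*e2
f(e1) ^ f(e2) = (1*e1 - 1*e2) ^ (-5*e1 + 5*e2)
= 1*5*e12 + (-1)*(-5)*e21
= (5 - 5)*e12
= 0*e12
Coefficient = 0


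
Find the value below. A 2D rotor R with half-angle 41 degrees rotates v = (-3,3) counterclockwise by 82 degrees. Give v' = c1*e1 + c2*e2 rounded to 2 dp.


Rotor R = cos(41deg) - sin(41deg)*e12
Rotation angle theta = 2 * 41 = 82 degrees
v' = R*v*~R rotates v by theta.
cos(82deg) = 0.1392, sin(82deg) = 0.9903
v'_1 = -3*cos(82deg) - 3*sin(82deg)
= -3*0.1392 - 3*0.9903
= -3.39
v'_2 = -3*sin(82deg) + 3*cos(82deg)
= -3*0.9903 + 3*0.1392
= -2.55
v' = -3.39*e1 - 2.55*e2


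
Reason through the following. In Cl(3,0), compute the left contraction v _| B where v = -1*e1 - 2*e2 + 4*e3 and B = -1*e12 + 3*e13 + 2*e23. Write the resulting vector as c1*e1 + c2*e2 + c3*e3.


Left contraction v _| B = <vB>_1 (grade-1 part of the geometric product vB).
Using e1_|e12 = e2, e2_|e12 = -e1, e1_|e13 = e3, e3_|e13 = -e1, e2_|e23 = e3, e3_|e23 = -e2:
e1 coeff: -v2*b12 - v3*b13 = -(-2)*(-1) - (4)*(3) = -14
e2 coeff: v1*b12 - v3*b23 = (-1)*(-1) - (4)*(2) = -7
e3 coeff: v1*b13 + v2*b23 = (-1)*(3) + (-2)*(2) = -7
v _| B = -14*e1 - 7*e2 - 7*e3


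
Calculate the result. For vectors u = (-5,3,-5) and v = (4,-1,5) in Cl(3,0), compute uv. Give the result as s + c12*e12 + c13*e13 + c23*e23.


In Cl(3,0): e_i^2 = 1, e_ie_j = -e_je_i for i != j.
Scalar part = u . v = (-5)*4 + 3*(-1) + (-5)*5
= -20 + (-3) + (-25) = -48
e12 coeff = (-5)*(-1) - 3*4 = 5 - 12 = -7
e13 coeff = (-5)*5 - (-5)*4 = -25 - (-20) = -5
e23 coeff = 3*5 - (-5)*(-1) = 15 - 5 = 10
uv = -48 - 7*e12 - 5*e13 + 10*e23
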